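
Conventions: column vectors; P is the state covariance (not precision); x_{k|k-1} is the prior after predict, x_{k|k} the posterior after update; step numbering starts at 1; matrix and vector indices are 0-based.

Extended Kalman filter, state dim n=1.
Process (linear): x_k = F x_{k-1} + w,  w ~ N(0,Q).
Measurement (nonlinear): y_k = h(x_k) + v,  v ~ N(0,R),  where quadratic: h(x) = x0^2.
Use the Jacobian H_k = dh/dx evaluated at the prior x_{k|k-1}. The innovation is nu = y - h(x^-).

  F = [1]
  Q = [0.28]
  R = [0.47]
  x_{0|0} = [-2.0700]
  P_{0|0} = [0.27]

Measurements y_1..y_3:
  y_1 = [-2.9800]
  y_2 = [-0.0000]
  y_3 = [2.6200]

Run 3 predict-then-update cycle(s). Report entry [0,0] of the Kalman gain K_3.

step 1: x^-=[-2.0700]  P^-=[0.5500]  H_jac=[-4.1400]  S=[9.8968]  K=[-0.2301]  nu=[-7.2649]  x^+=[-0.3985]  P^+=[0.0261]
step 2: x^-=[-0.3985]  P^-=[0.3061]  H_jac=[-0.7971]  S=[0.6645]  K=[-0.3672]  nu=[-0.1588]  x^+=[-0.3402]  P^+=[0.2165]
step 3: x^-=[-0.3402]  P^-=[0.4965]  H_jac=[-0.6804]  S=[0.6999]  K=[-0.4827]  nu=[2.5043]  x^+=[-1.5491]  P^+=[0.3334]

K[0,0] = -0.4827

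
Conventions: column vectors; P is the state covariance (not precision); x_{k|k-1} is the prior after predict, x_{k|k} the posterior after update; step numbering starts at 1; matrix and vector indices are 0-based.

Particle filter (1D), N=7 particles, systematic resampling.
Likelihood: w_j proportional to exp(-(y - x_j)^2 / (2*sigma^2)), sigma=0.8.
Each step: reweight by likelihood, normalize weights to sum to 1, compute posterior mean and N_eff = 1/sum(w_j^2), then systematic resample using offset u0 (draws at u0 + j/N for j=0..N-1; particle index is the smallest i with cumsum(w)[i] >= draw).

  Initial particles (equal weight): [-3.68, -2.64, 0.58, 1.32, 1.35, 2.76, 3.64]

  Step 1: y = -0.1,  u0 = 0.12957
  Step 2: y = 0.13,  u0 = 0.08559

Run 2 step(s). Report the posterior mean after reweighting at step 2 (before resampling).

post_mean = 0.7461

step 1: w=[0.0000, 0.0059, 0.6303, 0.1872, 0.1750, 0.0015, 0.0000]  mean=0.8376  Neff=2.1596  idx=[2, 2, 2, 2, 3, 4, 4]
step 2: w=[0.1953, 0.1953, 0.1953, 0.1953, 0.0757, 0.0715, 0.0715]  mean=0.7461  Neff=5.9328  idx=[0, 1, 1, 2, 3, 4, 6]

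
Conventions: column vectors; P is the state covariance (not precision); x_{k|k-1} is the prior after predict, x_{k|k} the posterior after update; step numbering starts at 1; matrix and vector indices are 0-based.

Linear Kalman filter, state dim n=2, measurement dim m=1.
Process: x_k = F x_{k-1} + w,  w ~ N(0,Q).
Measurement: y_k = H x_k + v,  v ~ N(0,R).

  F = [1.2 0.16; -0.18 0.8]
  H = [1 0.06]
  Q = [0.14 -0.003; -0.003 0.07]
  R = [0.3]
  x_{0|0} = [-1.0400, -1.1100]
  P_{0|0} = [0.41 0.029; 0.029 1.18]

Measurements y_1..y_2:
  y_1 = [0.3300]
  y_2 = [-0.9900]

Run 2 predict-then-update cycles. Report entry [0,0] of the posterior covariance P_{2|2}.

P_post[0,0] = 0.1822

step 1: x^-=[-1.4256, -0.7008]  P^-=[0.7717 0.0865; 0.0865 0.8301]  S=[1.0851]  K=[0.7160; 0.1256]  nu=[1.7976]  x^+=[-0.1385, -0.4750]  P^+=[0.2155 -0.0111; -0.0111 0.8130]
step 2: x^-=[-0.2422, -0.3551]  P^-=[0.4668 0.0442; 0.0442 0.6005]  S=[0.7743]  K=[0.6063; 0.1036]  nu=[-0.7265]  x^+=[-0.6827, -0.4303]  P^+=[0.1822 -0.0045; -0.0045 0.5922]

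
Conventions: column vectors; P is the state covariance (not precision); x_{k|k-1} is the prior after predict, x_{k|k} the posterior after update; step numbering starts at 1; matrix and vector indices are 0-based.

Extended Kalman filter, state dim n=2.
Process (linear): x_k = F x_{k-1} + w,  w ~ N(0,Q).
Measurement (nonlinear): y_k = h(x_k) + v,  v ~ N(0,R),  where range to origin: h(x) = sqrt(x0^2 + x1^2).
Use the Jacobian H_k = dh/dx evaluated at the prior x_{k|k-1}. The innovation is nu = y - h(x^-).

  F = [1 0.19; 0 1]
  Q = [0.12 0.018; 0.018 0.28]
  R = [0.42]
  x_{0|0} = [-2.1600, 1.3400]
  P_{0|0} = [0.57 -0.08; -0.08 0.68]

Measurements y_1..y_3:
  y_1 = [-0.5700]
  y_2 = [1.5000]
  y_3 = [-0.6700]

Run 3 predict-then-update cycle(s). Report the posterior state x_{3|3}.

x_post = [-0.1852, 0.8454]

step 1: x^-=[-1.9054, 1.3400]  P^-=[0.6841 0.0672; 0.0672 0.9600]  H_jac=[-0.8180 0.5753]  S=[1.1322]  K=[-0.4601; 0.4392]  nu=[-2.8994]  x^+=[-0.5713, 0.0665]  P^+=[0.4444 0.2960; 0.2960 0.7416]
step 2: x^-=[-0.5586, 0.0665]  P^-=[0.7037 0.4549; 0.4549 1.0216]  H_jac=[-0.9930 0.1183]  S=[1.0213]  K=[-0.6315; -0.3240]  nu=[0.9374]  x^+=[-1.1506, -0.2372]  P^+=[0.2964 0.2459; 0.2459 0.9144]
step 3: x^-=[-1.1957, -0.2372]  P^-=[0.5429 0.4377; 0.4377 1.1944]  H_jac=[-0.9809 -0.1946]  S=[1.1546]  K=[-0.5350; -0.5731]  nu=[-1.8890]  x^+=[-0.1852, 0.8454]  P^+=[0.2125 0.0837; 0.0837 0.8151]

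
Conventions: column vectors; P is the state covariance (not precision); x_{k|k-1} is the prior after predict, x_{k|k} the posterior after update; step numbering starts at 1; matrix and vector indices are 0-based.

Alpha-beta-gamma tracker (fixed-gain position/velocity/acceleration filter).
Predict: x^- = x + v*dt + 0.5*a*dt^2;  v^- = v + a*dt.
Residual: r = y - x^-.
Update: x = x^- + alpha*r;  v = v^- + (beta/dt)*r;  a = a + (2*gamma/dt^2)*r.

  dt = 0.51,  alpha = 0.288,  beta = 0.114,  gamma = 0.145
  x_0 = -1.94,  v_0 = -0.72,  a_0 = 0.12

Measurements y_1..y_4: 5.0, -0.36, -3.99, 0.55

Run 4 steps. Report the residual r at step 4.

step 1: x_pred=-2.2916  r=7.2916  x^+=-0.1916  v^+=0.9711  a^+=8.2498
step 2: x_pred=1.3765  r=-1.7365  x^+=0.8764  v^+=4.7903  a^+=6.3137
step 3: x_pred=4.1406  r=-8.1306  x^+=1.7990  v^+=6.1929  a^+=-2.7516
step 4: x_pred=4.5995  r=-4.0495  x^+=3.4332  v^+=3.8844  a^+=-7.2666

resid = -4.0495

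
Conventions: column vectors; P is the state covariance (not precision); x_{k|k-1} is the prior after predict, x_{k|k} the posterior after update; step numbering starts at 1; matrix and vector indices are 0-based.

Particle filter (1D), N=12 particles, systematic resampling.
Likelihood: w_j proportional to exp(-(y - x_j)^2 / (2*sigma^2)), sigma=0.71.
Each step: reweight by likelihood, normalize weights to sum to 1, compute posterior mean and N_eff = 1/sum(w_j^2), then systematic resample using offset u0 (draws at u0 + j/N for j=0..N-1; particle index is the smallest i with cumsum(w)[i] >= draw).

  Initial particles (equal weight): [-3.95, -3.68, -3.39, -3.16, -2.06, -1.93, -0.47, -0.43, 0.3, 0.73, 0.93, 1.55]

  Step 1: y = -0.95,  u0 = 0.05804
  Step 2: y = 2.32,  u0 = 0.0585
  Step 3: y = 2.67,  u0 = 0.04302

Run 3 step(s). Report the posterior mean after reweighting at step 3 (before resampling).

post_mean = 0.7167

step 1: w=[0.0001, 0.0002, 0.0011, 0.0031, 0.1152, 0.1508, 0.3111, 0.2990, 0.0830, 0.0238, 0.0117, 0.0008]  mean=-0.7633  Neff=4.3504  idx=[4, 5, 5, 6, 6, 6, 6, 7, 7, 7, 8, 9]
step 2: w=[0.0000, 0.0000, 0.0000, 0.0043, 0.0043, 0.0043, 0.0043, 0.0054, 0.0054, 0.0054, 0.1707, 0.7958]  mean=0.6170  Neff=1.5092  idx=[10, 10, 11, 11, 11, 11, 11, 11, 11, 11, 11, 11]
step 3: w=[0.0154, 0.0154, 0.0969, 0.0969, 0.0969, 0.0969, 0.0969, 0.0969, 0.0969, 0.0969, 0.0969, 0.0969]  mean=0.7167  Neff=10.5929  idx=[2, 2, 3, 4, 5, 6, 7, 8, 9, 9, 10, 11]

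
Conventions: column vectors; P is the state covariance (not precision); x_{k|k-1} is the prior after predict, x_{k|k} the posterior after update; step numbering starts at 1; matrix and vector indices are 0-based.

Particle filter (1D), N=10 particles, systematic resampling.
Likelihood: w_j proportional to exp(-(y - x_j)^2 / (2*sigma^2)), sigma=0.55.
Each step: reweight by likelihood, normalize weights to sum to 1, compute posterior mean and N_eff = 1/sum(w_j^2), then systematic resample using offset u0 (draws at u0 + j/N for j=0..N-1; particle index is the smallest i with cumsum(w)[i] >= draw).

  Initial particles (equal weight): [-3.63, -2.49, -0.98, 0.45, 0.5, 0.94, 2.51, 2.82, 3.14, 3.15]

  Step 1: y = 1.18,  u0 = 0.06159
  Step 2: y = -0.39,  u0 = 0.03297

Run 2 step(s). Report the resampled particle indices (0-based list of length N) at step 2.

step 1: w=[0.0000, 0.0000, 0.0002, 0.2230, 0.2505, 0.4892, 0.0289, 0.0063, 0.0009, 0.0009]  mean=0.7813  Neff=2.8355  idx=[3, 3, 4, 4, 4, 5, 5, 5, 5, 5]
step 2: w=[0.1831, 0.1831, 0.1587, 0.1587, 0.1587, 0.0316, 0.0316, 0.0316, 0.0316, 0.0316]  mean=0.5512  Neff=6.7780  idx=[0, 0, 1, 1, 2, 3, 3, 4, 4, 7]

resampled_idx = [0, 0, 1, 1, 2, 3, 3, 4, 4, 7]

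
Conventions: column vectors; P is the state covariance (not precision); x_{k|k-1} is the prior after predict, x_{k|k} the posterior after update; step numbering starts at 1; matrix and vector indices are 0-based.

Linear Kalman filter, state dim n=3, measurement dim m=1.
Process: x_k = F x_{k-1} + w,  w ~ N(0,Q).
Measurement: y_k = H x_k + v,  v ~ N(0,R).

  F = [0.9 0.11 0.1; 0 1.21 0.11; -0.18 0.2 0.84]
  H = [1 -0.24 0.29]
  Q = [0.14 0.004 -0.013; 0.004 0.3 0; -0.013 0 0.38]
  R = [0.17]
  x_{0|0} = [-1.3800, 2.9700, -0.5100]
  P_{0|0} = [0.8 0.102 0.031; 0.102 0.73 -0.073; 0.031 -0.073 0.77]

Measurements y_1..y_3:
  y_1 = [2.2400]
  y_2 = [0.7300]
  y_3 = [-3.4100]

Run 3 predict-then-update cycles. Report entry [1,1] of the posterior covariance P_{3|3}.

step 1: x^-=[-0.9663, 3.5376, 0.4140]  P^-=[0.8287 0.2141 -0.0308; 0.2141 1.3587 0.1492; -0.0308 0.1492 0.9372]  S=[1.0144]  K=[0.7575; -0.0678; 0.2022]  nu=[3.9353]  x^+=[2.0146, 3.2709, 1.2098]  P^+=[0.2467 0.2661 -0.1862; 0.2661 1.3540 0.1631; -0.1862 0.1631 0.8957]
step 2: x^-=[2.2940, 4.0908, 1.3078]  P^-=[0.3879 0.4872 -0.0244; 0.4872 2.3367 0.5255; -0.0244 0.5255 1.1661]  S=[0.4694]  K=[0.5622; 0.1678; 0.3998]  nu=[-0.9614]  x^+=[1.7535, 3.9295, 0.9235]  P^+=[0.2395 0.4429 -0.1299; 0.4429 2.3234 0.4940; -0.1299 0.4940 1.0911]
step 3: x^-=[2.1027, 4.8563, 1.2460]  P^-=[0.4482 0.8605 0.1216; 0.8605 3.8465 1.0822; 0.1216 1.0822 1.4240]  S=[0.4664]  K=[0.5939; 0.5385; 0.5892]  nu=[-4.7085]  x^+=[-0.6935, 2.3209, -1.5283]  P^+=[0.2837 0.7113 -0.0416; 0.7113 3.7112 0.9342; -0.0416 0.9342 1.2620]

P_post[1,1] = 3.7112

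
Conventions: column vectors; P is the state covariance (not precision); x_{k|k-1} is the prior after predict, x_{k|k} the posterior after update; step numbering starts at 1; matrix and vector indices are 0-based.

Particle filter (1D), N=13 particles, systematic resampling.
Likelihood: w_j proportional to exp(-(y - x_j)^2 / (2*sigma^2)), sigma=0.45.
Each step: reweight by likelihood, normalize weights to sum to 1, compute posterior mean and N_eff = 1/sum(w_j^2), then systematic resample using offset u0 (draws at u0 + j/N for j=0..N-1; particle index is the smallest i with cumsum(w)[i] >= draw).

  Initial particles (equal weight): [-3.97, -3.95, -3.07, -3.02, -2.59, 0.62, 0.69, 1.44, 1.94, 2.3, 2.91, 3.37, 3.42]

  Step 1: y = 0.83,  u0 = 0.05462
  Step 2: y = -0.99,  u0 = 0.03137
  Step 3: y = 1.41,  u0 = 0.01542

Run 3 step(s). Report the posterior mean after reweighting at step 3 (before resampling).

step 1: w=[0.0000, 0.0000, 0.0000, 0.0000, 0.0000, 0.3897, 0.4140, 0.1734, 0.0207, 0.0021, 0.0000, 0.0000, 0.0000]  mean=0.8221  Neff=2.8264  idx=[5, 5, 5, 5, 5, 6, 6, 6, 6, 6, 7, 7, 8]
step 2: w=[0.1277, 0.1277, 0.1277, 0.1277, 0.1277, 0.0723, 0.0723, 0.0723, 0.0723, 0.0723, 0.0000, 0.0000, 0.0000]  mean=0.6454  Neff=9.2892  idx=[0, 0, 1, 2, 2, 3, 3, 4, 5, 6, 7, 8, 9]
step 3: w=[0.0690, 0.0690, 0.0690, 0.0690, 0.0690, 0.0690, 0.0690, 0.0690, 0.0896, 0.0896, 0.0896, 0.0896, 0.0896]  mean=0.6514  Neff=12.7835  idx=[0, 1, 2, 3, 4, 5, 6, 8, 8, 9, 10, 11, 12]

post_mean = 0.6514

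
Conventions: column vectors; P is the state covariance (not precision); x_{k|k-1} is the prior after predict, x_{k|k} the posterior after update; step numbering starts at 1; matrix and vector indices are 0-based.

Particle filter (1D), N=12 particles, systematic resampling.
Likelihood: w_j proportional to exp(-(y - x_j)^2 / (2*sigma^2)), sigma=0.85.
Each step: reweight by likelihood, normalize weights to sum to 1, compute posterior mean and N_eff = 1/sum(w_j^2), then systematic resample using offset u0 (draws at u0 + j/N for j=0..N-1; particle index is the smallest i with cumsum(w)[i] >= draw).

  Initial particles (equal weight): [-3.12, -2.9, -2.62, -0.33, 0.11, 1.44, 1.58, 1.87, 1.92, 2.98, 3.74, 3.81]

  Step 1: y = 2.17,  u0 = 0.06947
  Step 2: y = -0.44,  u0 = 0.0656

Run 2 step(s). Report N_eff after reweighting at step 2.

step 1: w=[0.0000, 0.0000, 0.0000, 0.0030, 0.0120, 0.1567, 0.1781, 0.2129, 0.2170, 0.1439, 0.0412, 0.0352]  mean=2.0391  Neff=5.7976  idx=[5, 5, 6, 6, 7, 7, 8, 8, 8, 9, 9, 11]
step 2: w=[0.2134, 0.2134, 0.1462, 0.1462, 0.0613, 0.0613, 0.0522, 0.0522, 0.0522, 0.0008, 0.0008, 0.0000]  mean=1.6112  Neff=6.6870  idx=[0, 0, 1, 1, 1, 2, 2, 3, 4, 5, 7, 8]

N_eff = 6.6870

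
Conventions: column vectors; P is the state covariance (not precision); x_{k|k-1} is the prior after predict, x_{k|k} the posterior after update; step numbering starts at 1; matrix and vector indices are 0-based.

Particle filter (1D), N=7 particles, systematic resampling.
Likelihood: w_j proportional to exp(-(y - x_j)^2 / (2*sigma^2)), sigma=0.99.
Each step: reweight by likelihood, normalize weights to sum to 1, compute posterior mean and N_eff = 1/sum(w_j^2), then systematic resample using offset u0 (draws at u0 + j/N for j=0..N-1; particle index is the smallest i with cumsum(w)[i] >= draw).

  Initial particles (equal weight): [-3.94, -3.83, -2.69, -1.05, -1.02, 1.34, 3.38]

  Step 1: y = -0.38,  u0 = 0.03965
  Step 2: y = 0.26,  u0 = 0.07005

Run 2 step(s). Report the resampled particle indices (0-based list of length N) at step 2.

resampled_idx = [0, 1, 2, 3, 4, 5, 6]

step 1: w=[0.0008, 0.0012, 0.0346, 0.4190, 0.4275, 0.1165, 0.0004]  mean=-0.8196  Neff=2.6805  idx=[3, 3, 3, 4, 4, 4, 5]
step 2: w=[0.1343, 0.1343, 0.1343, 0.1397, 0.1397, 0.1397, 0.1778]  mean=-0.6125  Neff=6.9288  idx=[0, 1, 2, 3, 4, 5, 6]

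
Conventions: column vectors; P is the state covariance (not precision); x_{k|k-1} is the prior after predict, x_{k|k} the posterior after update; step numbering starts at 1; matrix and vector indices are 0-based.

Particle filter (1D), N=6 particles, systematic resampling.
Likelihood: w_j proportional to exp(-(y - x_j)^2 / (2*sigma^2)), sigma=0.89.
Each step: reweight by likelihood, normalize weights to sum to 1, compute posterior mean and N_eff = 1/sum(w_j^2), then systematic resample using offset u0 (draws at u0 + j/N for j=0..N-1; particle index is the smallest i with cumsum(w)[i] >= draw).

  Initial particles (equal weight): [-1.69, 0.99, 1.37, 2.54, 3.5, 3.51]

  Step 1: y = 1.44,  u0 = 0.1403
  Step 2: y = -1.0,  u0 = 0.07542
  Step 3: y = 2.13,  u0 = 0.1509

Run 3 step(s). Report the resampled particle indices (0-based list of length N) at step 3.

resampled_idx = [1, 2, 3, 4, 5, 5]

step 1: w=[0.0008, 0.3548, 0.4019, 0.1878, 0.0277, 0.0270]  mean=1.5691  Neff=3.0847  idx=[1, 1, 2, 2, 3, 5]
step 2: w=[0.3694, 0.3694, 0.1298, 0.1298, 0.0017, 0.0000]  mean=1.0912  Neff=3.2619  idx=[0, 0, 1, 1, 2, 3]
step 3: w=[0.1398, 0.1398, 0.1398, 0.1398, 0.2205, 0.2205]  mean=1.1576  Neff=5.7029  idx=[1, 2, 3, 4, 5, 5]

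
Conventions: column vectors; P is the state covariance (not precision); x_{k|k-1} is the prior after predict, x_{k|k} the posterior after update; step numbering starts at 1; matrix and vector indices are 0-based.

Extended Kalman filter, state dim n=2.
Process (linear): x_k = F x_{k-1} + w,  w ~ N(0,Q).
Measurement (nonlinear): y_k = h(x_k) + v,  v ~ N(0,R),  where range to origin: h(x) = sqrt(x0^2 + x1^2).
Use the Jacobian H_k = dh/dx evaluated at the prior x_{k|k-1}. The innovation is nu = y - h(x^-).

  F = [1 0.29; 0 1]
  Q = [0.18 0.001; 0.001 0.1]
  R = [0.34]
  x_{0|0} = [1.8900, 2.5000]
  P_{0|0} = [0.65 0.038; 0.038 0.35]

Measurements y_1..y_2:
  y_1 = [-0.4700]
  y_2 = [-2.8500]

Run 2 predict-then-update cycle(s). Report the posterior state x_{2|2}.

step 1: x^-=[2.6150, 2.5000]  P^-=[0.8815 0.1405; 0.1405 0.4500]  H_jac=[0.7228 0.6910]  S=[1.1558]  K=[0.6353; 0.3569]  nu=[-4.0878]  x^+=[0.0182, 1.0410]  P^+=[0.4150 -0.1216; -0.1216 0.3028]
step 2: x^-=[0.3201, 1.0410]  P^-=[0.5500 -0.0328; -0.0328 0.4028]  H_jac=[0.2939 0.9558]  S=[0.7371]  K=[0.1768; 0.5092]  nu=[-3.9391]  x^+=[-0.3764, -0.9650]  P^+=[0.5270 -0.0991; -0.0991 0.2116]

x_post = [-0.3764, -0.9650]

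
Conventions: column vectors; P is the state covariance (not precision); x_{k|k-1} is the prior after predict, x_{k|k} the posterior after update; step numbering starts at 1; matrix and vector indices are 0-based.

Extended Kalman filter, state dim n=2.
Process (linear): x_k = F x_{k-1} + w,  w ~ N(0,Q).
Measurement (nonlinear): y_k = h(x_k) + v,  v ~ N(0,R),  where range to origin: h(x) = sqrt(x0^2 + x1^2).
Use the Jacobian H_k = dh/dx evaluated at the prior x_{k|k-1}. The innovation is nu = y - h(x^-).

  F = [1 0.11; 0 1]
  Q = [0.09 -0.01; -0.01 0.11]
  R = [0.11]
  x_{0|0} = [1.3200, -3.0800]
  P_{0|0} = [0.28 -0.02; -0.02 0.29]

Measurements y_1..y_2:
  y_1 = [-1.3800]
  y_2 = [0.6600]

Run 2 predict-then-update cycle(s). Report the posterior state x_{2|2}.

x_post = [0.1059, 0.5686]

step 1: x^-=[0.9812, -3.0800]  P^-=[0.3691 0.0019; 0.0019 0.4000]  H_jac=[0.3035 -0.9528]  S=[0.5061]  K=[0.2178; -0.7520]  nu=[-4.6125]  x^+=[-0.0235, 0.3886]  P^+=[0.3451 0.0848; 0.0848 0.1138]
step 2: x^-=[0.0192, 0.3886]  P^-=[0.4551 0.0873; 0.0873 0.2238]  H_jac=[0.0495 0.9988]  S=[0.3430]  K=[0.3199; 0.6643]  nu=[0.2709]  x^+=[0.1059, 0.5686]  P^+=[0.4200 0.0144; 0.0144 0.0724]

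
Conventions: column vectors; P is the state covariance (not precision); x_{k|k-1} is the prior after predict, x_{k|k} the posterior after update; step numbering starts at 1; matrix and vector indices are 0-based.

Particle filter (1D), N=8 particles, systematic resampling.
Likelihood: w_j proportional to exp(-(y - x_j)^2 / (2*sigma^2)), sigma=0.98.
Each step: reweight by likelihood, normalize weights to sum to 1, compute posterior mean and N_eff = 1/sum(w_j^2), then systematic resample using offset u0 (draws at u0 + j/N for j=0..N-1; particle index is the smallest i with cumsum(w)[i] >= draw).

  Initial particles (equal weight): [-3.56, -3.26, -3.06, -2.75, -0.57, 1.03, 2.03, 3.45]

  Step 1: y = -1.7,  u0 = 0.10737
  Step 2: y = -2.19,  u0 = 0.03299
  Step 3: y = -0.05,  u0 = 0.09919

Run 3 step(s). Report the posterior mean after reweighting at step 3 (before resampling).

post_mean = -0.8040

step 1: w=[0.0857, 0.1461, 0.1981, 0.2922, 0.2669, 0.0107, 0.0004, 0.0000]  mean=-2.3313  Neff=4.4517  idx=[1, 2, 2, 3, 3, 4, 4, 4]
step 2: w=[0.1263, 0.1545, 0.1545, 0.1947, 0.1947, 0.0585, 0.0585, 0.0585]  mean=-2.5279  Neff=6.6784  idx=[0, 1, 2, 2, 3, 4, 4, 6]
step 3: w=[0.0048, 0.0092, 0.0092, 0.0092, 0.0232, 0.0232, 0.0232, 0.8978]  mean=-0.8040  Neff=1.2378  idx=[6, 7, 7, 7, 7, 7, 7, 7]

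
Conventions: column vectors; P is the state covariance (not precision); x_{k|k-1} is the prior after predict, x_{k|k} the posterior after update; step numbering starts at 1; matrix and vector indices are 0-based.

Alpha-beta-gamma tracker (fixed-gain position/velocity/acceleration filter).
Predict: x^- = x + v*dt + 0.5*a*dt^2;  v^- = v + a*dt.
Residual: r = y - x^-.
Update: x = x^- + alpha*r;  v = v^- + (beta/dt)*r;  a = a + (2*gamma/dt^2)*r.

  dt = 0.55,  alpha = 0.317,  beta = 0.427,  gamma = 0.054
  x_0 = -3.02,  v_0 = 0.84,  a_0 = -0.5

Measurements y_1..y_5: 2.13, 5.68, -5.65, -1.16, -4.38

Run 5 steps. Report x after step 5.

x_post = -2.4985

step 1: x_pred=-2.6336  r=4.7636  x^+=-1.1236  v^+=4.2633  a^+=1.2007
step 2: x_pred=1.4029  r=4.2771  x^+=2.7587  v^+=8.2443  a^+=2.7278
step 3: x_pred=7.7057  r=-13.3557  x^+=3.4719  v^+=-0.6243  a^+=-2.0405
step 4: x_pred=2.8199  r=-3.9799  x^+=1.5583  v^+=-4.8364  a^+=-3.4615
step 5: x_pred=-1.6253  r=-2.7547  x^+=-2.4985  v^+=-8.8789  a^+=-4.4450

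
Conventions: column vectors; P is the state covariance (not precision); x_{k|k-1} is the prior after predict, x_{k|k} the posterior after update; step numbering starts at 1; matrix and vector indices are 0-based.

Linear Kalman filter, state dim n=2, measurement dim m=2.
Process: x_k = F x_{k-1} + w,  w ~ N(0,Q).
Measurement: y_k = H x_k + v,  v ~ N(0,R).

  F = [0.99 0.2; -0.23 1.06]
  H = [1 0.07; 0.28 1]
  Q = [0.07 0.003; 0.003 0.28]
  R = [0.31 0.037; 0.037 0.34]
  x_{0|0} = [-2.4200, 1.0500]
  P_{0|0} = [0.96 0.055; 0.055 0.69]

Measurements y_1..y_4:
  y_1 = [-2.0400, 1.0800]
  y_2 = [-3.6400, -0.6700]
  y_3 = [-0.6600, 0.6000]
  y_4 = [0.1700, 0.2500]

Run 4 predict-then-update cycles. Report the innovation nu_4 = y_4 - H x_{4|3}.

innov = [1.5826, -1.0707]

step 1: x^-=[-2.1858, 1.6696]  P^-=[1.0603 -0.0141; -0.0141 1.0793]  S=[1.3736 0.3950; 0.3950 1.4945]  K=[0.7757 -0.0158; -0.1756 0.7659]  nu=[0.0289, 0.0224]  x^+=[-2.1637, 1.6817]  P^+=[0.2430 -0.0447; -0.0447 0.2664]
step 2: x^-=[-1.8057, 2.2803]  P^-=[0.3011 -0.0407; -0.0407 0.6140]  S=[0.6084 0.1228; 0.1228 0.9548]  K=[0.4938 -0.0179; -0.1269 0.6475]  nu=[-1.9939, -2.4446]  x^+=[-2.7468, 0.9506]  P^+=[0.1546 -0.0311; -0.0311 0.2241]
step 3: x^-=[-2.5292, 1.6393]  P^-=[0.2182 -0.0159; -0.0159 0.5552]  S=[0.5287 0.1208; 0.1208 0.9034]  K=[0.4117 -0.0050; -0.0988 0.6228]  nu=[1.7544, -0.3312]  x^+=[-1.8052, 1.2597]  P^+=[0.1290 -0.0226; -0.0226 0.2144]
step 4: x^-=[-1.5352, 1.7505]  P^-=[0.1961 -0.0036; -0.0036 0.5388]  S=[0.5082 0.1260; 0.1260 0.8921]  K=[0.3845 0.0032; -0.0852 0.6148]  nu=[1.5826, -1.0707]  x^+=[-0.9300, 0.9573]  P^+=[0.1206 -0.0184; -0.0184 0.2111]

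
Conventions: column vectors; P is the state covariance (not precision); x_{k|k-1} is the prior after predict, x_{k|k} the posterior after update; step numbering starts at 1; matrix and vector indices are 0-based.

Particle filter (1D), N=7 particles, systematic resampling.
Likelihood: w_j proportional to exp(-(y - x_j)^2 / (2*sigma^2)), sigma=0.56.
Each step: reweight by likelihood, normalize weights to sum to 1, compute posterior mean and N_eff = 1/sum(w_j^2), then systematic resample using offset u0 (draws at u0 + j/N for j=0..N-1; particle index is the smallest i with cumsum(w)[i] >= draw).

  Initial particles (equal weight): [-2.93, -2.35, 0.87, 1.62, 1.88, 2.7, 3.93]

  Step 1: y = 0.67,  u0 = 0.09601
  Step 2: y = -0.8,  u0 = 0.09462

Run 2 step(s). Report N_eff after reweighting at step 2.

step 1: w=[0.0000, 0.0000, 0.7366, 0.1862, 0.0761, 0.0011, 0.0000]  mean=1.0885  Neff=1.7150  idx=[2, 2, 2, 2, 2, 3, 4]
step 2: w=[0.1997, 0.1997, 0.1997, 0.1997, 0.1997, 0.0015, 0.0002]  mean=0.8713  Neff=5.0168  idx=[0, 1, 1, 2, 3, 4, 4]

N_eff = 5.0168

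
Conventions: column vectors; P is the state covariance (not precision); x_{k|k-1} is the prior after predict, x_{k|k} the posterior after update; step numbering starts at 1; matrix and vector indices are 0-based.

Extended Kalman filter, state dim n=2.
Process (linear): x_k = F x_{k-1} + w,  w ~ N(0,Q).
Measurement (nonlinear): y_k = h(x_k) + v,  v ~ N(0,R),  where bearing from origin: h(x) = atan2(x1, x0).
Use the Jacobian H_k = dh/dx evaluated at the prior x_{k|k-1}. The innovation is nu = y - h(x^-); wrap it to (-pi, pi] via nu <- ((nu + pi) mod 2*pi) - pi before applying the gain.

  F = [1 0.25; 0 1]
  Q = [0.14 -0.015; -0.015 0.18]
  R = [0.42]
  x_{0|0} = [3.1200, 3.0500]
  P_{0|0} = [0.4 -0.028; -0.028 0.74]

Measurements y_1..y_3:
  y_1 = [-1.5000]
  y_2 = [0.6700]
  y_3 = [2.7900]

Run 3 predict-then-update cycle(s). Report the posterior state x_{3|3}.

step 1: x^-=[3.8825, 3.0500]  P^-=[0.5723 0.1420; 0.1420 0.9200]  H_jac=[-0.1251 0.1593]  S=[0.4466]  K=[-0.1097; 0.2883]  nu=[-2.1659]  x^+=[4.1200, 2.4256]  P^+=[0.5669 0.1561; 0.1561 0.8829]
step 2: x^-=[4.7264, 2.4256]  P^-=[0.8401 0.3618; 0.3618 1.0629]  H_jac=[-0.0859 0.1675]  S=[0.4456]  K=[-0.0260; 0.3297]  nu=[0.1959]  x^+=[4.7213, 2.4901]  P^+=[0.8398 0.3657; 0.3657 1.0144]
step 3: x^-=[5.3439, 2.4901]  P^-=[1.2261 0.6043; 0.6043 1.1944]  H_jac=[-0.0716 0.1537]  S=[0.4412]  K=[0.0115; 0.3181]  nu=[2.3539]  x^+=[5.3709, 3.2389]  P^+=[1.2260 0.6027; 0.6027 1.1498]

x_post = [5.3709, 3.2389]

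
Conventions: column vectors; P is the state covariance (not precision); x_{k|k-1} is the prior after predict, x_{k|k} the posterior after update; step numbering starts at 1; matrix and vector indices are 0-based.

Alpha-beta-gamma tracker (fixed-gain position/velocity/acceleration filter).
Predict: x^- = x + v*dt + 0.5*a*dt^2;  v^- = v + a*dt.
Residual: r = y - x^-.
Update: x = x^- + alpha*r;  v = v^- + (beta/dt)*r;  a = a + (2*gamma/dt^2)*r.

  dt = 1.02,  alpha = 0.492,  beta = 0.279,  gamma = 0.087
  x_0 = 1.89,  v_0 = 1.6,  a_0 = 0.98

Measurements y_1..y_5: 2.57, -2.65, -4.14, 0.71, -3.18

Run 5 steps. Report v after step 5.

v_post = -2.9701

step 1: x_pred=4.0318  r=-1.4618  x^+=3.3126  v^+=2.1998  a^+=0.7355
step 2: x_pred=5.9390  r=-8.5890  x^+=1.7132  v^+=0.6007  a^+=-0.7009
step 3: x_pred=1.9612  r=-6.1012  x^+=-1.0406  v^+=-1.7832  a^+=-1.7213
step 4: x_pred=-3.7548  r=4.4648  x^+=-1.5581  v^+=-2.3176  a^+=-0.9746
step 5: x_pred=-4.4291  r=1.2491  x^+=-3.8145  v^+=-2.9701  a^+=-0.7657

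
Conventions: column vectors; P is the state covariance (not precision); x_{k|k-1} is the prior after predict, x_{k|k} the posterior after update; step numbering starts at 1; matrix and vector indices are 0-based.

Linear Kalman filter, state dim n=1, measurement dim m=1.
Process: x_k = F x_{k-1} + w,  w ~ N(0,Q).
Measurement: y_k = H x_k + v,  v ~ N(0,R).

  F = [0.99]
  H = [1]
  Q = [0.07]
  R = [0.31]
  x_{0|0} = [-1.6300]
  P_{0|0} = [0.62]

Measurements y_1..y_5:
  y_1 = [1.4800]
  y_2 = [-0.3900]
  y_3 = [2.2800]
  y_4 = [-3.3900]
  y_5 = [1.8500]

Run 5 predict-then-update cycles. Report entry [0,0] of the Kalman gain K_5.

K[0,0] = 0.3762

step 1: x^-=[-1.6137]  P^-=[0.6777]  S=[0.9877]  K=[0.6861]  nu=[3.0937]  x^+=[0.5090]  P^+=[0.2127]
step 2: x^-=[0.5039]  P^-=[0.2785]  S=[0.5885]  K=[0.4732]  nu=[-0.8939]  x^+=[0.0809]  P^+=[0.1467]
step 3: x^-=[0.0801]  P^-=[0.2138]  S=[0.5238]  K=[0.4081]  nu=[2.1999]  x^+=[0.9780]  P^+=[0.1265]
step 4: x^-=[0.9682]  P^-=[0.1940]  S=[0.5040]  K=[0.3849]  nu=[-4.3582]  x^+=[-0.7094]  P^+=[0.1193]
step 5: x^-=[-0.7023]  P^-=[0.1870]  S=[0.4970]  K=[0.3762]  nu=[2.5523]  x^+=[0.2579]  P^+=[0.1166]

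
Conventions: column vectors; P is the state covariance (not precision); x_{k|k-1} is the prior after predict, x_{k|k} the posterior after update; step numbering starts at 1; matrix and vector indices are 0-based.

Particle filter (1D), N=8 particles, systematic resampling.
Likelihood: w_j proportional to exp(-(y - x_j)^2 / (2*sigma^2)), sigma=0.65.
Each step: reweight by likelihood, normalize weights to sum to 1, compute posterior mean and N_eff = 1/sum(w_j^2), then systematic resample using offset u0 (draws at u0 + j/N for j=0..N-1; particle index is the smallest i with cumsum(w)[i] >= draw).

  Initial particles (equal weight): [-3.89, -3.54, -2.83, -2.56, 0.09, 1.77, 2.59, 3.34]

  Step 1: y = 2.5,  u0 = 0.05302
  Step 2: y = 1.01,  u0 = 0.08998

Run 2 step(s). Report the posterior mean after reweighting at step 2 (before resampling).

post_mean = 1.9141

step 1: w=[0.0000, 0.0000, 0.0000, 0.0000, 0.0005, 0.2719, 0.5060, 0.2216]  mean=2.5320  Neff=2.6383  idx=[5, 5, 6, 6, 6, 6, 7, 7]
step 2: w=[0.4133, 0.4133, 0.0427, 0.0427, 0.0427, 0.0427, 0.0013, 0.0013]  mean=1.9141  Neff=2.8655  idx=[0, 0, 0, 1, 1, 1, 2, 5]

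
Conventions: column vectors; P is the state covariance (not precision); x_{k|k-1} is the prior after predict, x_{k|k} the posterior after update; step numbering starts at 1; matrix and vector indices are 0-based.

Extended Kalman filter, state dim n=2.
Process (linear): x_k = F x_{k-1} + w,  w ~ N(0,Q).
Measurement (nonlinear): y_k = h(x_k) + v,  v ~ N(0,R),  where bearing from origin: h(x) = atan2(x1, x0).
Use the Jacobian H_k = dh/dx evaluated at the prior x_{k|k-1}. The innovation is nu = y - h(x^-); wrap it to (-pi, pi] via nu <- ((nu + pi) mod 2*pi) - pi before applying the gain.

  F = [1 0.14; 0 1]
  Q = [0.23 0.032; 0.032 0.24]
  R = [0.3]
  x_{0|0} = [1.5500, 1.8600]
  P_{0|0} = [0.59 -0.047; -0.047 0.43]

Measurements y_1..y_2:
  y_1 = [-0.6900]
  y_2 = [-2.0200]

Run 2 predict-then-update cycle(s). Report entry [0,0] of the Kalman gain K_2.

K[0,0] = -0.1536

step 1: x^-=[1.8104, 1.8600]  P^-=[0.8153 0.0452; 0.0452 0.6700]  H_jac=[-0.2761 0.2687]  S=[0.4038]  K=[-0.5273; 0.4150]  nu=[-1.4889]  x^+=[2.5955, 1.2422]  P^+=[0.7030 0.1336; 0.1336 0.6005]
step 2: x^-=[2.7694, 1.2422]  P^-=[0.9822 0.2496; 0.2496 0.8405]  H_jac=[-0.1348 0.3006]  S=[0.3736]  K=[-0.1536; 0.5862]  nu=[-2.4416]  x^+=[3.1445, -0.1892]  P^+=[0.9733 0.2833; 0.2833 0.7121]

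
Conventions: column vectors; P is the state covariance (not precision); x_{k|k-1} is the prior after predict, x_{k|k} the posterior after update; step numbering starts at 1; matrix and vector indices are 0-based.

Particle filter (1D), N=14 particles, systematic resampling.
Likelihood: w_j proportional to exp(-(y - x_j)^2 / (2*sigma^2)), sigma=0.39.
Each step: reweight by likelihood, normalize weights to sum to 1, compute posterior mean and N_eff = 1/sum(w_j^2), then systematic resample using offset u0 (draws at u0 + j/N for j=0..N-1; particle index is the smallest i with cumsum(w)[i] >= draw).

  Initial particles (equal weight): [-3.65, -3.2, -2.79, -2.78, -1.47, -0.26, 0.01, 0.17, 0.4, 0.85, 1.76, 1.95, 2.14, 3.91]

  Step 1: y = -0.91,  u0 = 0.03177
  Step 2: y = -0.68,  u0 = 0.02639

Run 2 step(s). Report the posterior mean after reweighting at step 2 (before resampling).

post_mean = -0.4970

step 1: w=[0.0000, 0.0000, 0.0000, 0.0000, 0.5146, 0.3597, 0.0893, 0.0312, 0.0051, 0.0001, 0.0000, 0.0000, 0.0000, 0.0000]  mean=-0.8418  Neff=2.4803  idx=[4, 4, 4, 4, 4, 4, 4, 5, 5, 5, 5, 5, 6, 6]
step 2: w=[0.0312, 0.0312, 0.0312, 0.0312, 0.0312, 0.0312, 0.0312, 0.1360, 0.1360, 0.1360, 0.1360, 0.1360, 0.0508, 0.0508]  mean=-0.4970  Neff=9.5745  idx=[0, 3, 5, 7, 7, 8, 8, 9, 9, 10, 10, 11, 11, 13]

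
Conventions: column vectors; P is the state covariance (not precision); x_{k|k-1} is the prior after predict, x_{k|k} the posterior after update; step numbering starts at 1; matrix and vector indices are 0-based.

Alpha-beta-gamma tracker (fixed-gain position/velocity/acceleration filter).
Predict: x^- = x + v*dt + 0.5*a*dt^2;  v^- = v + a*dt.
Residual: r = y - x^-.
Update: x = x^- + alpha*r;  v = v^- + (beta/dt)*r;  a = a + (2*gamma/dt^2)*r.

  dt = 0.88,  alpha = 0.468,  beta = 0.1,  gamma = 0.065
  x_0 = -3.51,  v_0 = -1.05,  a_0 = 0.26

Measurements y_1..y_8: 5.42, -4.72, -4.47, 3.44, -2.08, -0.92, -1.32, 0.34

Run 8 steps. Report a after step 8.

a_post = -1.4252

step 1: x_pred=-4.3333  r=9.7533  x^+=0.2312  v^+=0.2871  a^+=1.8973
step 2: x_pred=1.2185  r=-5.9385  x^+=-1.5607  v^+=1.2819  a^+=0.9004
step 3: x_pred=-0.0840  r=-4.3860  x^+=-2.1366  v^+=1.5759  a^+=0.1641
step 4: x_pred=-0.6863  r=4.1263  x^+=1.2448  v^+=2.1892  a^+=0.8568
step 5: x_pred=3.5030  r=-5.5830  x^+=0.8902  v^+=2.3087  a^+=-0.0804
step 6: x_pred=2.8907  r=-3.8107  x^+=1.1073  v^+=1.8049  a^+=-0.7201
step 7: x_pred=2.4168  r=-3.7368  x^+=0.6680  v^+=0.7465  a^+=-1.3474
step 8: x_pred=0.8032  r=-0.4632  x^+=0.5864  v^+=-0.4918  a^+=-1.4252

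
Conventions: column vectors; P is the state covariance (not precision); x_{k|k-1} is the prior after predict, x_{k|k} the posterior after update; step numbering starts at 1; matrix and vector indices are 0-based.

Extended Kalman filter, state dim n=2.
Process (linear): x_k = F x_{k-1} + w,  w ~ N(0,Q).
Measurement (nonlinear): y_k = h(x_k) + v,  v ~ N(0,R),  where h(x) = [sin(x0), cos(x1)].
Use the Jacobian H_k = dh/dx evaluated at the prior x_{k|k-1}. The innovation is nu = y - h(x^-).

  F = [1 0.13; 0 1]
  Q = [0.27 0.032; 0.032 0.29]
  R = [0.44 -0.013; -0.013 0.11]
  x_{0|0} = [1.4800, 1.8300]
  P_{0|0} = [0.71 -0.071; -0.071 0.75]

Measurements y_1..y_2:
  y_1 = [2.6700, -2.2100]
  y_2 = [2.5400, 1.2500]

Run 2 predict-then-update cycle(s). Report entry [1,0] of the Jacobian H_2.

step 1: x^-=[1.7179, 1.8300]  P^-=[0.9742 0.0585; 0.0585 1.0400]  H_jac=[-0.1466 0.0000; 0.0000 -0.9666]  S=[0.4609 -0.0047; -0.0047 1.0817]  K=[-0.3103 -0.0536; -0.0281 -0.9295]  nu=[1.6808, -1.9537]  x^+=[1.3010, 3.5987]  P^+=[0.9269 0.0019; 0.0019 0.1054]
step 2: x^-=[1.7689, 3.5987]  P^-=[1.1991 0.0476; 0.0476 0.3954]  H_jac=[-0.1968 0.0000; 0.0000 0.4413]  S=[0.4864 -0.0171; -0.0171 0.1870]  K=[-0.4827 0.0682; 0.0136 0.9343]  nu=[1.5596, 2.1473]  x^+=[1.1625, 5.6263]  P^+=[1.0838 0.0312; 0.0312 0.2325]

H_jac[1,0] = 0.0000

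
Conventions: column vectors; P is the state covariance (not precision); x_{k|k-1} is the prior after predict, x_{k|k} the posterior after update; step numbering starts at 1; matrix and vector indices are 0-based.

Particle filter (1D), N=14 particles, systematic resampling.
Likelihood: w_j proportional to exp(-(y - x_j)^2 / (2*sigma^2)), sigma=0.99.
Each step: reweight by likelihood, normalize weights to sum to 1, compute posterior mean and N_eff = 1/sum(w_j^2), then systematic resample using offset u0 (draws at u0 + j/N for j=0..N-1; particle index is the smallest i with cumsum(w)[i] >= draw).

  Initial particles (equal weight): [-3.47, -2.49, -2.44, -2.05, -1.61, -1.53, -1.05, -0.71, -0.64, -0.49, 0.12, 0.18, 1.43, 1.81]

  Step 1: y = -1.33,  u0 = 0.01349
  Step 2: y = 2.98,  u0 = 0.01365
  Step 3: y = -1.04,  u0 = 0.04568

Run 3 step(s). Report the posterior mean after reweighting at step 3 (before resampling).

post_mean = -0.2342

step 1: w=[0.0124, 0.0646, 0.0685, 0.0986, 0.1234, 0.1258, 0.1234, 0.1055, 0.1007, 0.0896, 0.0439, 0.0401, 0.0026, 0.0008]  mean=-1.2593  Neff=10.2190  idx=[1, 2, 3, 3, 4, 5, 5, 6, 6, 7, 8, 8, 9, 10]
step 2: w=[0.0000, 0.0000, 0.0001, 0.0001, 0.0010, 0.0014, 0.0014, 0.0117, 0.0117, 0.0445, 0.0578, 0.0578, 0.0994, 0.7130]  mean=-0.0998  Neff=1.8970  idx=[7, 10, 11, 12, 13, 13, 13, 13, 13, 13, 13, 13, 13, 13]
step 3: w=[0.1145, 0.1055, 0.1055, 0.0981, 0.0576, 0.0576, 0.0576, 0.0576, 0.0576, 0.0576, 0.0576, 0.0576, 0.0576, 0.0576]  mean=-0.2342  Neff=12.7838  idx=[0, 1, 1, 2, 3, 3, 4, 6, 7, 8, 9, 11, 12, 13]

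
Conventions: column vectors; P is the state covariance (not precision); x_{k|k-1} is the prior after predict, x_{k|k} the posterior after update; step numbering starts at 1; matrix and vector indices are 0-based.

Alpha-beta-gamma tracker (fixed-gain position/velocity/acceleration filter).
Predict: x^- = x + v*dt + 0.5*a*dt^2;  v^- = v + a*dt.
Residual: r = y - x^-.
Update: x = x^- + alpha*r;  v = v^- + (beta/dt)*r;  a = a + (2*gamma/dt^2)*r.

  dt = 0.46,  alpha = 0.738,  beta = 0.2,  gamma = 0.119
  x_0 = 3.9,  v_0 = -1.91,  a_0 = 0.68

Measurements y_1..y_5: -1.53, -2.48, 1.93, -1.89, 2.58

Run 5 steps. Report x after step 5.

step 1: x_pred=3.0933  r=-4.6233  x^+=-0.3187  v^+=-3.6073  a^+=-4.5202
step 2: x_pred=-2.4563  r=-0.0237  x^+=-2.4738  v^+=-5.6969  a^+=-4.5468
step 3: x_pred=-5.5754  r=7.5054  x^+=-0.0364  v^+=-4.5252  a^+=3.8950
step 4: x_pred=-1.7059  r=-0.1841  x^+=-1.8418  v^+=-2.8136  a^+=3.6880
step 5: x_pred=-2.7458  r=5.3258  x^+=1.1846  v^+=1.1985  a^+=9.6783

x_post = 1.1846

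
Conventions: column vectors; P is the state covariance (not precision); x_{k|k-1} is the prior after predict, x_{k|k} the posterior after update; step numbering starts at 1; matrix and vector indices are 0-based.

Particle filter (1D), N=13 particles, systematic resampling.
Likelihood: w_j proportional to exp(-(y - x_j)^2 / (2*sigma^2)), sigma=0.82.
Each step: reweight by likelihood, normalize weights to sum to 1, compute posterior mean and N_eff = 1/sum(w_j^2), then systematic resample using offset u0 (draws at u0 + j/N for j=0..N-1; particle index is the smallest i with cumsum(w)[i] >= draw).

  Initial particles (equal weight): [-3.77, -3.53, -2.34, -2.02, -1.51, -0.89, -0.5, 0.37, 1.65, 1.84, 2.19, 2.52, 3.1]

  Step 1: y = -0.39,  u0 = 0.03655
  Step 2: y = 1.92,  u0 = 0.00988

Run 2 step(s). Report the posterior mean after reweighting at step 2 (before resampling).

post_mean = 0.2653

step 1: w=[0.0001, 0.0002, 0.0188, 0.0441, 0.1252, 0.2642, 0.3153, 0.2070, 0.0144, 0.0079, 0.0023, 0.0006, 0.0000]  mean=-0.5944  Neff=4.3426  idx=[3, 4, 5, 5, 5, 5, 6, 6, 6, 6, 7, 7, 7]
step 2: w=[0.0000, 0.0003, 0.0050, 0.0050, 0.0050, 0.0050, 0.0227, 0.0227, 0.0227, 0.0227, 0.2963, 0.2963, 0.2963]  mean=0.2653  Neff=3.7658  idx=[3, 8, 10, 10, 10, 10, 11, 11, 11, 11, 12, 12, 12]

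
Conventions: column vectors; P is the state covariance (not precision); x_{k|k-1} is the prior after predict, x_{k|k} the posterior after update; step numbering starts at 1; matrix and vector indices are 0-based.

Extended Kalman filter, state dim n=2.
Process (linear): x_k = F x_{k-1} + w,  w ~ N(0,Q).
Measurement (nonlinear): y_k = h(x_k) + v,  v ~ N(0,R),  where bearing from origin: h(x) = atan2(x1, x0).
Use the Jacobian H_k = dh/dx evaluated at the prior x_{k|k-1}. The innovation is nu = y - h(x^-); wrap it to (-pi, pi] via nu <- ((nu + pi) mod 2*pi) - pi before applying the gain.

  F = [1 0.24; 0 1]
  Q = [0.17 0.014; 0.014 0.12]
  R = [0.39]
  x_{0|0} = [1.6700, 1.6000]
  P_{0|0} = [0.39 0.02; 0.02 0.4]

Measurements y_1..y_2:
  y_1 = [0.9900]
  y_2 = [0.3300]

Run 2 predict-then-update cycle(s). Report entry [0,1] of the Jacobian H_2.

step 1: x^-=[2.0540, 1.6000]  P^-=[0.5926 0.1300; 0.1300 0.5200]  H_jac=[-0.2360 0.3030]  S=[0.4522]  K=[-0.2222; 0.2806]  nu=[0.3282]  x^+=[1.9811, 1.6921]  P^+=[0.5703 0.1582; 0.1582 0.4844]
step 2: x^-=[2.3872, 1.6921]  P^-=[0.8441 0.2885; 0.2885 0.6044]  H_jac=[-0.1976 0.2788]  S=[0.4382]  K=[-0.1972; 0.2545]  nu=[-0.2866]  x^+=[2.4437, 1.6192]  P^+=[0.8271 0.3104; 0.3104 0.5760]

H_jac[0,1] = 0.2788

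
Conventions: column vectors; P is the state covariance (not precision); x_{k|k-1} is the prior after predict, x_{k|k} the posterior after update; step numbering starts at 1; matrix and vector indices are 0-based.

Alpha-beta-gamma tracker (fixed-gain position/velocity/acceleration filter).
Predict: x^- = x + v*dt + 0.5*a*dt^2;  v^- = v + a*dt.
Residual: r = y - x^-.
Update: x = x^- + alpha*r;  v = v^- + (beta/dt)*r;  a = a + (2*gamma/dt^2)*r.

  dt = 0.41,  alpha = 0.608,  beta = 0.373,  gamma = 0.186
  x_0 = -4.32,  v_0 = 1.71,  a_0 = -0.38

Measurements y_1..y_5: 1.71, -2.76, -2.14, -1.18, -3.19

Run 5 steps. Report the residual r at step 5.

resid = 0.0702

step 1: x_pred=-3.6508  r=5.3608  x^+=-0.3914  v^+=6.4313  a^+=11.4834
step 2: x_pred=3.2105  r=-5.9705  x^+=-0.4195  v^+=5.7077  a^+=-1.7293
step 3: x_pred=1.7753  r=-3.9153  x^+=-0.6052  v^+=1.4368  a^+=-10.3936
step 4: x_pred=-0.8897  r=-0.2903  x^+=-1.0662  v^+=-3.0887  a^+=-11.0360
step 5: x_pred=-3.2602  r=0.0702  x^+=-3.2175  v^+=-7.5496  a^+=-10.8807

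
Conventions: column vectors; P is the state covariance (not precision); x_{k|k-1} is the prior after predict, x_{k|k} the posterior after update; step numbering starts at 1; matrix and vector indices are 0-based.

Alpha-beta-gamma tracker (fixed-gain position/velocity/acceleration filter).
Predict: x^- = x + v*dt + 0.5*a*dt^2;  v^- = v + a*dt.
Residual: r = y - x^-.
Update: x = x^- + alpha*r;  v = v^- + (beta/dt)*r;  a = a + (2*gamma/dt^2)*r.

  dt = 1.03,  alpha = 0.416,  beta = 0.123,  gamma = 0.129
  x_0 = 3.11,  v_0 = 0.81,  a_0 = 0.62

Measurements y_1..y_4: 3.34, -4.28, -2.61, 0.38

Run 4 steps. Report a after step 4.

step 1: x_pred=4.2732  r=-0.9332  x^+=3.8850  v^+=1.3372  a^+=0.3931
step 2: x_pred=5.4708  r=-9.7508  x^+=1.4144  v^+=0.5776  a^+=-1.9782
step 3: x_pred=0.9600  r=-3.5700  x^+=-0.5251  v^+=-1.8863  a^+=-2.8464
step 4: x_pred=-3.9779  r=4.3579  x^+=-2.1650  v^+=-4.2977  a^+=-1.7866

a_post = -1.7866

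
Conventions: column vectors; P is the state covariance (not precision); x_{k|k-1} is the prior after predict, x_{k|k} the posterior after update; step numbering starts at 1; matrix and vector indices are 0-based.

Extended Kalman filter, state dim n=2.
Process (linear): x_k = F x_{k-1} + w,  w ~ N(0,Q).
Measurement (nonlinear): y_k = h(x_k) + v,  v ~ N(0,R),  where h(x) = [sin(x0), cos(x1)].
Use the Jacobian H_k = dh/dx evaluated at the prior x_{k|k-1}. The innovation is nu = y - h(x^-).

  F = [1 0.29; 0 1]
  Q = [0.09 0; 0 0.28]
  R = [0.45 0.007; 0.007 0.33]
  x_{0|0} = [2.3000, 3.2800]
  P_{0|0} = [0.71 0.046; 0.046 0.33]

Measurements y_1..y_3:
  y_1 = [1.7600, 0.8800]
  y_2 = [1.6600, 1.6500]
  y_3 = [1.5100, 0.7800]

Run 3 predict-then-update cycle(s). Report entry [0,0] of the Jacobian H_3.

step 1: x^-=[3.2512, 3.2800]  P^-=[0.8544 0.1417; 0.1417 0.6100]  H_jac=[-0.9940 0.0000; 0.0000 0.1380]  S=[1.2942 -0.0124; -0.0124 0.3416]  K=[-0.6559 0.0334; -0.1065 0.2425]  nu=[1.8694, 1.8704]  x^+=[2.0874, 3.5345]  P^+=[0.2967 0.0465; 0.0465 0.5746]
step 2: x^-=[3.1124, 3.5345]  P^-=[0.4620 0.2131; 0.2131 0.8546]  H_jac=[-0.9996 0.0000; 0.0000 0.3828]  S=[0.9116 -0.0746; -0.0746 0.4553]  K=[-0.4986 0.0976; -0.1773 0.6896]  nu=[1.6308, 2.5738]  x^+=[2.5504, 5.0203]  P^+=[0.2238 0.0750; 0.0750 0.5912]
step 3: x^-=[4.0063, 5.0203]  P^-=[0.4070 0.2464; 0.2464 0.8712]  H_jac=[-0.6489 0.0000; 0.0000 0.9530]  S=[0.6214 -0.1454; -0.1454 1.1212]  K=[-0.3878 0.1592; -0.0867 0.7292]  nu=[2.2709, 0.4770]  x^+=[3.2016, 5.1712]  P^+=[0.2672 0.0523; 0.0523 0.2519]

H_jac[0,0] = -0.6489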